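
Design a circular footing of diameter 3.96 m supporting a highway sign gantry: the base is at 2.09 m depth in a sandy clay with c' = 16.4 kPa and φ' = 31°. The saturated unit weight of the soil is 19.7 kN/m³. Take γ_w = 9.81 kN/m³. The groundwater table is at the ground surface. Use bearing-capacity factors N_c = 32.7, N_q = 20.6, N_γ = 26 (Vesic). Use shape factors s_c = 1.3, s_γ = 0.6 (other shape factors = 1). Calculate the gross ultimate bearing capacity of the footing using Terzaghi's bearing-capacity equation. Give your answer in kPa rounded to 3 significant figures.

q_ult ≈ 1430 kPa

Water table at ground surface, so effective unit weight γ' = 19.7 − 9.81 = 9.89 kN/m³ is used throughout; overburden q = 9.89 × 2.09 = 20.67 kPa; the same γ' applies in the ½γBN_γ term.
Cohesion term c·N_c·s_c = 16.4 × 32.7 × 1.3 = 697.16 kPa; surcharge term q·N_q = 20.67 × 20.6 = 425.8 kPa; self-weight term 0.5·γ·B·N_γ·s_γ = 0.5 × 9.89 × 3.96 × 26 × 0.6 = 305.48 kPa.
q_ult = 697.16 + 425.8 + 305.48 = 1428.5 kPa.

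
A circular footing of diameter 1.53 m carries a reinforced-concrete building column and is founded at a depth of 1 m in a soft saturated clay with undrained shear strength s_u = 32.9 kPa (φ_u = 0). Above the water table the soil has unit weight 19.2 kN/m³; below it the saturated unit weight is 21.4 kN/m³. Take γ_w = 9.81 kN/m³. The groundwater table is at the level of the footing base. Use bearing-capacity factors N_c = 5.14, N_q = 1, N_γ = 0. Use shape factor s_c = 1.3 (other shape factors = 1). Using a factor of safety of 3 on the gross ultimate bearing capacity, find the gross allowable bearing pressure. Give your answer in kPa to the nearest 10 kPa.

q = γ·D_f = 19.2 × 1 = 19.2 kPa.
c·N_c·s_c = 32.9 × 5.14 × 1.3 = 219.84 kPa
q·N_q = 19.2 × 1 = 19.2 kPa
q_ult = 219.84 + 19.2 = 239.04 kPa.
q_all = 239.04 / 3 = 79.679 kPa.

q_all ≈ 80 kPa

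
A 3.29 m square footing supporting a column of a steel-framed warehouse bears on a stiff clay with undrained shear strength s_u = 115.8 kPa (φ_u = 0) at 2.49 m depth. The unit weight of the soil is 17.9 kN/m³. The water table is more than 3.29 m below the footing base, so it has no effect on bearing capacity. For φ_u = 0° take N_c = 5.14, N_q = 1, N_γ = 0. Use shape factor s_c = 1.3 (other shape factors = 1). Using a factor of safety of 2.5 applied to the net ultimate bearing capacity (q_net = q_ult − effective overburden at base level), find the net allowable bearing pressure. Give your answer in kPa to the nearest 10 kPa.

q = γ·D_f = 17.9 × 2.49 = 44.571 kPa.
c·N_c·s_c = 115.8 × 5.14 × 1.3 = 773.78 kPa
q·N_q = 44.571 × 1 = 44.571 kPa
q_ult = 773.78 + 44.571 = 818.35 kPa.
Net ultimate: q_net = 818.35 − 44.571 = 773.78 kPa.
q_all(net) = 773.78 / 2.5 = 309.51 kPa.

q_all(net) ≈ 310 kPa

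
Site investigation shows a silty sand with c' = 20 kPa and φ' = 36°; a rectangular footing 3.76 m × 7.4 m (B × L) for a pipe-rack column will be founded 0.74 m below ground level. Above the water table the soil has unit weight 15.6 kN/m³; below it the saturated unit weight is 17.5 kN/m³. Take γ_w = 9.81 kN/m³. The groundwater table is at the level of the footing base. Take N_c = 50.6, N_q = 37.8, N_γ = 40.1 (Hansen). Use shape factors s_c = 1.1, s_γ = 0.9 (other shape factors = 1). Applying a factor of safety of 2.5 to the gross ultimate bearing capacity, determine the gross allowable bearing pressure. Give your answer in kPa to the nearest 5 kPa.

q_all ≈ 830 kPa

Overburden at base level: q = 15.6 × 0.74 = 11.544 kPa.
Below the base the soil is submerged, so the ½γBN_γ term uses γ' = 17.5 − 9.81 = 7.69 kN/m³.
Cohesion term c·N_c·s_c = 20 × 50.6 × 1.1 = 1113.2 kPa; surcharge term q·N_q = 11.544 × 37.8 = 436.36 kPa; self-weight term 0.5·γ·B·N_γ·s_γ = 0.5 × 7.69 × 3.76 × 40.1 × 0.9 = 521.76 kPa.
q_ult = 1113.2 + 436.36 + 521.76 = 2071.3 kPa.
q_all = q_ult / FS = 2071.3 / 2.5 = 828.53 kPa.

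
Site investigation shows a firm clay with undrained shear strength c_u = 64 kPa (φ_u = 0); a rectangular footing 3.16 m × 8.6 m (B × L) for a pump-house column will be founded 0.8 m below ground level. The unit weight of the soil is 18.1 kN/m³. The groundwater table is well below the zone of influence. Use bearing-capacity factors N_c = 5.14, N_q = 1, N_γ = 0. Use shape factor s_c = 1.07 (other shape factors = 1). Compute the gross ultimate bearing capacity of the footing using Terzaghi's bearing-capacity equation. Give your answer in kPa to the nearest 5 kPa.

q = γ·D_f = 18.1 × 0.8 = 14.48 kPa.
c·N_c·s_c = 64 × 5.14 × 1.07 = 351.99 kPa
q·N_q = 14.48 × 1 = 14.48 kPa
q_ult = 351.99 + 14.48 = 366.47 kPa.

q_ult ≈ 365 kPa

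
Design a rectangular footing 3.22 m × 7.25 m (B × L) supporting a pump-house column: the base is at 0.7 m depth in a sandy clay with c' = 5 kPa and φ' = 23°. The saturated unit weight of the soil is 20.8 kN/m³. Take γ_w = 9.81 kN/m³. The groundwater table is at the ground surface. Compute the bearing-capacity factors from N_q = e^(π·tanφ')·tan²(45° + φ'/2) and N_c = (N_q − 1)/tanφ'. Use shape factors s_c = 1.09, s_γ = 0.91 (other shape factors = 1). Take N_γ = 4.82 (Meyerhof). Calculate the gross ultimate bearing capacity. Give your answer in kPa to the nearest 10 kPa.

tan23° = 0.4245, so N_q = e^(π×0.4245)·tan²(56.5°) = 3.794 × 2.283 = 8.66.
N_c = (8.66 − 1)/tan23° = 18.05.
With the water table at the surface the whole profile is submerged: γ' = 20.8 − 9.81 = 10.99 kN/m³, so q = γ'·D_f = 7.693 kPa; the same γ' applies in the ½γBN_γ term.
q_ult = c·N_c·s_c + q·N_q + 0.5·γ·B·N_γ·s_γ
     = 5 × 18.049 × 1.09 + 7.693 × 8.6612 + 0.5 × 10.99 × 3.22 × 4.82 × 0.91
     = 98.365 + 66.631 + 77.609 = 242.6 kPa.

q_ult ≈ 240 kPa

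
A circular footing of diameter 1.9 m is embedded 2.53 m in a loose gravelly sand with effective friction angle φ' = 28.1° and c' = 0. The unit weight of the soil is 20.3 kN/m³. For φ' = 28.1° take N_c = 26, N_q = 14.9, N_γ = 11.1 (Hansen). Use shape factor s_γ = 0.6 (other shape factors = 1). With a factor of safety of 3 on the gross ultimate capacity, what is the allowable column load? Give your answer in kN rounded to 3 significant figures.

Effective surcharge at the founding depth q = γ·D_f = 20.3 × 2.53 = 51.359 kPa.
q_ult = q·N_q + 0.5·γ·B·N_γ·s_γ
     = 51.359 × 14.9 + 0.5 × 20.3 × 1.9 × 11.1 × 0.6
     = 765.25 + 128.44 = 893.69 kPa.
Gross allowable pressure q_all = 893.69 / 3 = 297.9 kPa.
Footing area = 2.8353 m², so allowable column load = 297.9 × 2.8353 = 844.62 kN.

P_all ≈ 845 kN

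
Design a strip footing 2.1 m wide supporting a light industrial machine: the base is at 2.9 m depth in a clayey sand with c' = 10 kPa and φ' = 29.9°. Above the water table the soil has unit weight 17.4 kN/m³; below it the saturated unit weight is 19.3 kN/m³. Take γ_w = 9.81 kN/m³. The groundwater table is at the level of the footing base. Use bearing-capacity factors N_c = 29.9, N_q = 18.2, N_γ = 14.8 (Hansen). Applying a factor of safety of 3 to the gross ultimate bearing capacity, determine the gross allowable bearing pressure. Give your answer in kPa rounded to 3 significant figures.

q_all ≈ 455 kPa

Effective surcharge at the founding depth q = γ·D_f = 17.4 × 2.9 = 50.46 kPa.
The water table coincides with the base, so in the self-weight term γ → γ' = 9.49 kN/m³.
q_ult = c·N_c + q·N_q + 0.5·γ·B·N_γ
     = 10 × 29.9 + 50.46 × 18.2 + 0.5 × 9.49 × 2.1 × 14.8
     = 299 + 918.37 + 147.47 = 1364.8 kPa.
q_all = q_ult / FS = 1364.8 / 3 = 454.95 kPa.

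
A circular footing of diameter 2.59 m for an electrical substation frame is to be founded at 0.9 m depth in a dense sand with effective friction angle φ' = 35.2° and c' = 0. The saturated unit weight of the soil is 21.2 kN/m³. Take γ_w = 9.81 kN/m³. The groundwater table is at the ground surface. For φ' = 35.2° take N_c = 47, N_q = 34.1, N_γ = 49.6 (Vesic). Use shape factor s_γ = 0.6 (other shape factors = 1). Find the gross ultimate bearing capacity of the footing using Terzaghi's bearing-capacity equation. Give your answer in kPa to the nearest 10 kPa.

With the water table at the surface the whole profile is submerged: γ' = 21.2 − 9.81 = 11.39 kN/m³, so q = γ'·D_f = 10.251 kPa; the same γ' applies in the ½γBN_γ term.
q_ult = q·N_q + 0.5·γ·B·N_γ·s_γ
     = 10.251 × 34.1 + 0.5 × 11.39 × 2.59 × 49.6 × 0.6
     = 349.56 + 438.96 = 788.52 kPa.

q_ult ≈ 790 kPa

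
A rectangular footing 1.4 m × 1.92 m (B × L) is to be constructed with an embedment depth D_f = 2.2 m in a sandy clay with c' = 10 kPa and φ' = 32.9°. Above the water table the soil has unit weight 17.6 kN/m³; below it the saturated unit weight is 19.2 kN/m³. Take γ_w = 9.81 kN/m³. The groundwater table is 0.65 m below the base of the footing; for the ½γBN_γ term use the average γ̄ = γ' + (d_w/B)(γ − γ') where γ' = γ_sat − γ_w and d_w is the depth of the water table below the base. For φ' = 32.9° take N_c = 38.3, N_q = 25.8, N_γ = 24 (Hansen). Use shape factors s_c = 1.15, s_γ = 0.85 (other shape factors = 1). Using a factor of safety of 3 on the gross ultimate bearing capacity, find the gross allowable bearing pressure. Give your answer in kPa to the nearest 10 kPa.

Effective surcharge at the founding depth q = γ·D_f = 17.6 × 2.2 = 38.72 kPa.
With d_w = 0.65 m < B, γ̄ = 9.39 + (0.65/1.4) × (17.6 − 9.39) = 13.202 kN/m³.
q_ult = c·N_c·s_c + q·N_q + 0.5·γ·B·N_γ·s_γ
     = 10 × 38.3 × 1.15 + 38.72 × 25.8 + 0.5 × 13.202 × 1.4 × 24 × 0.85
     = 440.45 + 998.98 + 188.52 = 1627.9 kPa.
q_all = 1627.9 / 3 = 542.65 kPa.

q_all ≈ 540 kPa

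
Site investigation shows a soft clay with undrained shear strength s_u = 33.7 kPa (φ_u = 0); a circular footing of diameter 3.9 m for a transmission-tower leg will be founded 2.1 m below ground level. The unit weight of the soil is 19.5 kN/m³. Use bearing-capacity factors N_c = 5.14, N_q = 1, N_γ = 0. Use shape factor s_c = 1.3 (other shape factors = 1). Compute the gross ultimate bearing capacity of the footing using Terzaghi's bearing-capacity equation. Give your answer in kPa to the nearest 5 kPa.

q_ult ≈ 265 kPa

q = γ·D_f = 19.5 × 2.1 = 40.95 kPa.
c·N_c·s_c = 33.7 × 5.14 × 1.3 = 225.18 kPa
q·N_q = 40.95 × 1 = 40.95 kPa
q_ult = 225.18 + 40.95 = 266.13 kPa.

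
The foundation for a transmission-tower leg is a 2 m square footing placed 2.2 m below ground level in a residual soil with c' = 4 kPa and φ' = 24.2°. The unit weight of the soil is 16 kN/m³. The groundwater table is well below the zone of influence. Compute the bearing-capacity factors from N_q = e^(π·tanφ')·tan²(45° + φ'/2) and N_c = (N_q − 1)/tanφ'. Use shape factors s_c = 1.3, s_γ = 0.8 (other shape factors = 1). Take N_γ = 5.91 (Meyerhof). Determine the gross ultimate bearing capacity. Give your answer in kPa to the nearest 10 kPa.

q_ult ≈ 520 kPa

tan24.2° = 0.4494, so N_q = e^(π×0.4494)·tan²(57.1°) = 4.104 × 2.389 = 9.81.
N_c = (9.81 − 1)/tan24.2° = 19.59.
Overburden at base level: q = 16 × 2.2 = 35.2 kPa.
Cohesion term c·N_c·s_c = 4 × 19.593 × 1.3 = 101.88 kPa; surcharge term q·N_q = 35.2 × 9.8053 = 345.15 kPa; self-weight term 0.5·γ·B·N_γ·s_γ = 0.5 × 16 × 2 × 5.91 × 0.8 = 75.648 kPa.
q_ult = 101.88 + 345.15 + 75.648 = 522.68 kPa.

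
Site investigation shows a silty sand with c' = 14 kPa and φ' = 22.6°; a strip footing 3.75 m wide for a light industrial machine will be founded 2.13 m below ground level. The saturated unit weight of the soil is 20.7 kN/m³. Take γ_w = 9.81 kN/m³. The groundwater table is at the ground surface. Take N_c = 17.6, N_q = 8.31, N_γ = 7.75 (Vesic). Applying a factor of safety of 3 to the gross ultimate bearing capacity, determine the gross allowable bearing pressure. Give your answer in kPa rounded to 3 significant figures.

γ' = 20.7 − 9.81 = 10.89 kN/m³ (submerged throughout). q = 10.89 × 2.13 = 23.196 kPa; the same γ' applies in the ½γBN_γ term.
c·N_c = 14 × 17.6 = 246.4 kPa
q·N_q = 23.196 × 8.31 = 192.76 kPa
0.5·γ·B·N_γ = 0.5 × 10.89 × 3.75 × 7.75 = 158.25 kPa
q_ult = 246.4 + 192.76 + 158.25 = 597.4 kPa.
q_all = q_ult / FS = 597.4 / 3 = 199.13 kPa.

q_all ≈ 199 kPa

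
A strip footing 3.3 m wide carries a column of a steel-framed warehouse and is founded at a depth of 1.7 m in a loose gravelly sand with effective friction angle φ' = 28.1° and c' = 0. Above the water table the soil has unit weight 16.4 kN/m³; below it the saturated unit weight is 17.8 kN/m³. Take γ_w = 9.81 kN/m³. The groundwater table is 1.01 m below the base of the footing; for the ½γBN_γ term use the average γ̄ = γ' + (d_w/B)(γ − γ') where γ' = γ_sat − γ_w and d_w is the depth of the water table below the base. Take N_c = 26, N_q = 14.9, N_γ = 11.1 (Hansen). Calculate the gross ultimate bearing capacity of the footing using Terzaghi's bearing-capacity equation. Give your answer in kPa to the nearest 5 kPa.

q_ult ≈ 610 kPa

Effective surcharge at the founding depth q = γ·D_f = 16.4 × 1.7 = 27.88 kPa.
With d_w = 1.01 m < B, γ̄ = 7.99 + (1.01/3.3) × (16.4 − 7.99) = 10.564 kN/m³.
q_ult = q·N_q + 0.5·γ·B·N_γ
     = 27.88 × 14.9 + 0.5 × 10.564 × 3.3 × 11.1
     = 415.41 + 193.48 = 608.89 kPa.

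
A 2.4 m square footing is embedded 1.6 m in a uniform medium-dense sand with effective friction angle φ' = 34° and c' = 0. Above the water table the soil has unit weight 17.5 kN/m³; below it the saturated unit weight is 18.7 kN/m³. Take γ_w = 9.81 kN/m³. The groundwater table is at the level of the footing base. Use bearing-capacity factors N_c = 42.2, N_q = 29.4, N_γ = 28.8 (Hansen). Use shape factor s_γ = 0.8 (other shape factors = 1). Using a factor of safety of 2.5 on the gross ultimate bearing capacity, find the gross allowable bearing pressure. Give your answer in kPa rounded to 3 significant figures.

q = γ·D_f = 17.5 × 1.6 = 28 kPa.
For the ½γBN_γ term take γ' = 18.7 − 9.81 = 8.89 kN/m³ (soil below base is submerged).
q·N_q = 28 × 29.4 = 823.2 kPa
0.5·γ·B·N_γ·s_γ = 0.5 × 8.89 × 2.4 × 28.8 × 0.8 = 245.79 kPa
q_ult = 823.2 + 245.79 = 1069 kPa.
q_all = 1069 / 2.5 = 427.6 kPa.

q_all ≈ 428 kPa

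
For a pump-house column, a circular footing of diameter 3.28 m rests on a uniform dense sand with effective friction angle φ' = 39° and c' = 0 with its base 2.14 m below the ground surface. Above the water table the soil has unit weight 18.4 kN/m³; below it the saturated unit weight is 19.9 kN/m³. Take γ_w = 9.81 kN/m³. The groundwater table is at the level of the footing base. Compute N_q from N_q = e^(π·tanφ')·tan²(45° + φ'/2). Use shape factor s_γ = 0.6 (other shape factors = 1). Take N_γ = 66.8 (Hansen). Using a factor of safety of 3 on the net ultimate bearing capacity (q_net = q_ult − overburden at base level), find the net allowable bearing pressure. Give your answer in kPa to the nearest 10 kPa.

q_all(net) ≈ 940 kPa

N_q = e^(π·tan39°)·tan²(64.5°) = 55.96.
Effective surcharge at the founding depth q = γ·D_f = 18.4 × 2.14 = 39.376 kPa.
The water table coincides with the base, so in the self-weight term γ → γ' = 10.09 kN/m³.
q_ult = q·N_q + 0.5·γ·B·N_γ·s_γ
     = 39.376 × 55.957 + 0.5 × 10.09 × 3.28 × 66.8 × 0.6
     = 2203.4 + 663.23 = 2866.6 kPa.
q_net = 2866.6 − 39.376 = 2827.2 kPa.
q_all(net) = 2827.2 / 3 = 942.41 kPa.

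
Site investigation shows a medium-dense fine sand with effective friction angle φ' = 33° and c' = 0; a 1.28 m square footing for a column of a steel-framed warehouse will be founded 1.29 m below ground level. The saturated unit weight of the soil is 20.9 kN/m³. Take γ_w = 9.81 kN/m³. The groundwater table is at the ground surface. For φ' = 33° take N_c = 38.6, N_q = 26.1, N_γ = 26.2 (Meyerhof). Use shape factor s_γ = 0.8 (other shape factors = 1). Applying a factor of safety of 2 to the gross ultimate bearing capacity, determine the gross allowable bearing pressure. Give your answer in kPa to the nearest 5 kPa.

Water table at ground surface, so effective unit weight γ' = 20.9 − 9.81 = 11.09 kN/m³ is used throughout; overburden q = 11.09 × 1.29 = 14.306 kPa; the same γ' applies in the ½γBN_γ term.
Surcharge term q·N_q = 14.306 × 26.1 = 373.39 kPa; self-weight term 0.5·γ·B·N_γ·s_γ = 0.5 × 11.09 × 1.28 × 26.2 × 0.8 = 148.77 kPa.
q_ult = 373.39 + 148.77 = 522.15 kPa.
q_all = q_ult / FS = 522.15 / 2 = 261.08 kPa.

q_all ≈ 260 kPa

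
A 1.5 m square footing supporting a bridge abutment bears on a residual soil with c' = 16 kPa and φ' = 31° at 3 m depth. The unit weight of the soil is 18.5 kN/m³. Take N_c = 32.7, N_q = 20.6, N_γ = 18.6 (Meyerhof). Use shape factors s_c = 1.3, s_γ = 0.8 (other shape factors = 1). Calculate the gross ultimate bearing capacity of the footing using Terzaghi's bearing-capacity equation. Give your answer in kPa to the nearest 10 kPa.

q_ult ≈ 2030 kPa

q = γ·D_f = 18.5 × 3 = 55.5 kPa.
c·N_c·s_c = 16 × 32.7 × 1.3 = 680.16 kPa
q·N_q = 55.5 × 20.6 = 1143.3 kPa
0.5·γ·B·N_γ·s_γ = 0.5 × 18.5 × 1.5 × 18.6 × 0.8 = 206.46 kPa
q_ult = 680.16 + 1143.3 + 206.46 = 2029.9 kPa.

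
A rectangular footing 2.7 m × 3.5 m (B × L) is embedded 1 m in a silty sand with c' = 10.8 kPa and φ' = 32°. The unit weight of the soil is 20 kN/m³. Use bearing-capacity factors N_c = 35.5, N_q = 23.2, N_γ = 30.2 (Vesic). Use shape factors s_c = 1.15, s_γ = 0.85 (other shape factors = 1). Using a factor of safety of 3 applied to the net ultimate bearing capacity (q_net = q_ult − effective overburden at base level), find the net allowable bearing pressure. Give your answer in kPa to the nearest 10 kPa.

q_all(net) ≈ 530 kPa

Overburden at base level: q = 20 × 1 = 20 kPa.
Cohesion term c·N_c·s_c = 10.8 × 35.5 × 1.15 = 440.91 kPa; surcharge term q·N_q = 20 × 23.2 = 464 kPa; self-weight term 0.5·γ·B·N_γ·s_γ = 0.5 × 20 × 2.7 × 30.2 × 0.85 = 693.09 kPa.
q_ult = 440.91 + 464 + 693.09 = 1598 kPa.
Net ultimate: q_net = 1598 − 20 = 1578 kPa.
q_all(net) = 1578 / 3 = 526 kPa.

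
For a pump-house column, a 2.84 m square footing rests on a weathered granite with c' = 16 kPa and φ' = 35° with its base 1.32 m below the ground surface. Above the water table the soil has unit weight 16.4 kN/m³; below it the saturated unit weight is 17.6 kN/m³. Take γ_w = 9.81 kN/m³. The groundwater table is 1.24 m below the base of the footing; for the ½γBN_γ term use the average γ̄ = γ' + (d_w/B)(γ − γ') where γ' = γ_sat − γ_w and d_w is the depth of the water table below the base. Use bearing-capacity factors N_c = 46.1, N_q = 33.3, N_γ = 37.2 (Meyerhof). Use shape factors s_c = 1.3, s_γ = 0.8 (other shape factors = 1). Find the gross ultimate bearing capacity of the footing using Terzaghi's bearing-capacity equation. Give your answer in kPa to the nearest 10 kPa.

q_ult ≈ 2170 kPa

Effective surcharge at the founding depth q = γ·D_f = 16.4 × 1.32 = 21.648 kPa.
With d_w = 1.24 m < B, γ̄ = 7.79 + (1.24/2.84) × (16.4 − 7.79) = 11.549 kN/m³.
q_ult = c·N_c·s_c + q·N_q + 0.5·γ·B·N_γ·s_γ
     = 16 × 46.1 × 1.3 + 21.648 × 33.3 + 0.5 × 11.549 × 2.84 × 37.2 × 0.8
     = 958.88 + 720.88 + 488.06 = 2167.8 kPa.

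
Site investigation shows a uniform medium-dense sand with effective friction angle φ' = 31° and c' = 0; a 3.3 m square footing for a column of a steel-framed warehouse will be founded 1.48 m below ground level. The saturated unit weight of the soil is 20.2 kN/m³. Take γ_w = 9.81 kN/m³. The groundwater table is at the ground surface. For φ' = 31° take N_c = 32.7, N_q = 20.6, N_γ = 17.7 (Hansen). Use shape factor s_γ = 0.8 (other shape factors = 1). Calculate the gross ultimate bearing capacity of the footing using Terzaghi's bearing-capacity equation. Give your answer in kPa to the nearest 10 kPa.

Water table at ground surface, so effective unit weight γ' = 20.2 − 9.81 = 10.39 kN/m³ is used throughout; overburden q = 10.39 × 1.48 = 15.377 kPa; the same γ' applies in the ½γBN_γ term.
Surcharge term q·N_q = 15.377 × 20.6 = 316.77 kPa; self-weight term 0.5·γ·B·N_γ·s_γ = 0.5 × 10.39 × 3.3 × 17.7 × 0.8 = 242.75 kPa.
q_ult = 316.77 + 242.75 = 559.52 kPa.

q_ult ≈ 560 kPa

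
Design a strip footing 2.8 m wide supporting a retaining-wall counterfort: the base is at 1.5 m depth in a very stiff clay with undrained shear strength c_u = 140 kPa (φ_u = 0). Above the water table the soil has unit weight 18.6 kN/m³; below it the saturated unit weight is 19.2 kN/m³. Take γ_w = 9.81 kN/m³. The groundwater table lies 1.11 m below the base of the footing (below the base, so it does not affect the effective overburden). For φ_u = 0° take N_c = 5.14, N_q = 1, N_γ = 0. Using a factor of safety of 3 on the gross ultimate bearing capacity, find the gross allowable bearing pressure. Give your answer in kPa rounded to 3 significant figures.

q_all ≈ 249 kPa

Overburden at base level: q = 18.6 × 1.5 = 27.9 kPa.
Cohesion term c·N_c = 140 × 5.14 = 719.6 kPa; surcharge term q·N_q = 27.9 × 1 = 27.9 kPa.
q_ult = 719.6 + 27.9 = 747.5 kPa.
q_all = 747.5 / 3 = 249.17 kPa.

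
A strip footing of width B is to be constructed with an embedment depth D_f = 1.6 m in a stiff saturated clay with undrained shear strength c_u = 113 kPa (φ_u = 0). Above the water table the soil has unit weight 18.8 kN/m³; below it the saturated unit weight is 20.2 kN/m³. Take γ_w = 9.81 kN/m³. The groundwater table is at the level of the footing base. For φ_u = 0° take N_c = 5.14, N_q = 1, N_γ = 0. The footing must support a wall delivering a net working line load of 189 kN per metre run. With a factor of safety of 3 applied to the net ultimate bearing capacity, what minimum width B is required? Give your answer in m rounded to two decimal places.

B = 0.98 m

q = γ·D_f = 18.8 × 1.6 = 30.08 kPa.
c·N_c = 113 × 5.14 = 580.82 kPa
q·N_q = 30.08 × 1 = 30.08 kPa
q_ult = 580.82 + 30.08 = 610.9 kPa.
For φ = 0 the ½γBN_γ term vanishes, so q_ult is independent of B. q_net = 610.9 − 30.08 = 580.82 kPa; q_all(net) = 580.82/3 = 193.61 kPa.
Required width B = w / q_all(net) = 189 / 193.61 = 0.976 m.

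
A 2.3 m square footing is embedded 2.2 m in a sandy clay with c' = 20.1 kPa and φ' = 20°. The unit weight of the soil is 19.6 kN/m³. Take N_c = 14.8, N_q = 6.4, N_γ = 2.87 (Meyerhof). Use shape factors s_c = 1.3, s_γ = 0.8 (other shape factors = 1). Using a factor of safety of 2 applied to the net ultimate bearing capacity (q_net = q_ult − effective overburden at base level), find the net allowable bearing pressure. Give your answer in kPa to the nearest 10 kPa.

q_all(net) ≈ 340 kPa

Overburden at base level: q = 19.6 × 2.2 = 43.12 kPa.
Cohesion term c·N_c·s_c = 20.1 × 14.8 × 1.3 = 386.72 kPa; surcharge term q·N_q = 43.12 × 6.4 = 275.97 kPa; self-weight term 0.5·γ·B·N_γ·s_γ = 0.5 × 19.6 × 2.3 × 2.87 × 0.8 = 51.752 kPa.
q_ult = 386.72 + 275.97 + 51.752 = 714.44 kPa.
Net ultimate: q_net = 714.44 − 43.12 = 671.32 kPa.
q_all(net) = 671.32 / 2 = 335.66 kPa.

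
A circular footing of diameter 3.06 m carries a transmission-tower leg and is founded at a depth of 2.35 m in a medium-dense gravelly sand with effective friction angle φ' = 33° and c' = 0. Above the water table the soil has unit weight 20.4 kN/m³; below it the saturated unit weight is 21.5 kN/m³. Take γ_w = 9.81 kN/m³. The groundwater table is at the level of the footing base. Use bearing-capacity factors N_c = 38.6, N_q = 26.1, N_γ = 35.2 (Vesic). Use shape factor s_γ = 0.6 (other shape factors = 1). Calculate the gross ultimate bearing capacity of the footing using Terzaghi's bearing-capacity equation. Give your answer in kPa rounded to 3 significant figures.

q_ult ≈ 1630 kPa

Overburden at base level: q = 20.4 × 2.35 = 47.94 kPa.
Below the base the soil is submerged, so the ½γBN_γ term uses γ' = 21.5 − 9.81 = 11.69 kN/m³.
Surcharge term q·N_q = 47.94 × 26.1 = 1251.2 kPa; self-weight term 0.5·γ·B·N_γ·s_γ = 0.5 × 11.69 × 3.06 × 35.2 × 0.6 = 377.75 kPa.
q_ult = 1251.2 + 377.75 = 1629 kPa.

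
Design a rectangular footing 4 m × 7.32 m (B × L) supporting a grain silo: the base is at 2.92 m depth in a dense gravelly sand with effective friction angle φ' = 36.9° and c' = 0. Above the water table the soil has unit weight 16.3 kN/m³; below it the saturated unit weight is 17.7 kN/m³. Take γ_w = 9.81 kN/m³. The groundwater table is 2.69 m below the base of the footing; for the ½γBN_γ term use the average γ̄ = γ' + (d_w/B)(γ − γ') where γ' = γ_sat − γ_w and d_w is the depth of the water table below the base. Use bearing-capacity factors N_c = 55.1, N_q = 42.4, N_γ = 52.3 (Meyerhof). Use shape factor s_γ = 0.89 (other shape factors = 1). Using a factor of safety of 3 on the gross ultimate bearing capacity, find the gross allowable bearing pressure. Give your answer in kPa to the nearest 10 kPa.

q_all ≈ 1090 kPa

q = γ·D_f = 16.3 × 2.92 = 47.596 kPa.
γ' = 7.89 kN/m³; averaging over the depth B below the base, γ̄ = γ' + (d_w/B)(γ − γ') = 13.546 kN/m³.
q·N_q = 47.596 × 42.4 = 2018.1 kPa
0.5·γ·B·N_γ·s_γ = 0.5 × 13.546 × 4 × 52.3 × 0.89 = 1261 kPa
q_ult = 2018.1 + 1261 = 3279.1 kPa.
q_all = 3279.1 / 3 = 1093 kPa.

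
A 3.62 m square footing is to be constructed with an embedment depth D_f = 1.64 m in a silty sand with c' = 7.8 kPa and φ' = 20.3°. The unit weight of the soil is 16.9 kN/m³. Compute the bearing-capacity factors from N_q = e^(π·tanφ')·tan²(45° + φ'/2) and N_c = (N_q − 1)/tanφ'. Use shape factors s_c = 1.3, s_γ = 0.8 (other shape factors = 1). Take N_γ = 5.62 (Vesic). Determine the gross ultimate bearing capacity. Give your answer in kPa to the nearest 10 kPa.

q_ult ≈ 470 kPa

tan20.3° = 0.3699, so N_q = e^(π×0.3699)·tan²(55.15°) = 3.197 × 2.062 = 6.59.
N_c = (6.59 − 1)/tan20.3° = 15.12.
Overburden at base level: q = 16.9 × 1.64 = 27.716 kPa.
Cohesion term c·N_c·s_c = 7.8 × 15.12 × 1.3 = 153.32 kPa; surcharge term q·N_q = 27.716 × 6.5931 = 182.73 kPa; self-weight term 0.5·γ·B·N_γ·s_γ = 0.5 × 16.9 × 3.62 × 5.62 × 0.8 = 137.53 kPa.
q_ult = 153.32 + 182.73 + 137.53 = 473.58 kPa.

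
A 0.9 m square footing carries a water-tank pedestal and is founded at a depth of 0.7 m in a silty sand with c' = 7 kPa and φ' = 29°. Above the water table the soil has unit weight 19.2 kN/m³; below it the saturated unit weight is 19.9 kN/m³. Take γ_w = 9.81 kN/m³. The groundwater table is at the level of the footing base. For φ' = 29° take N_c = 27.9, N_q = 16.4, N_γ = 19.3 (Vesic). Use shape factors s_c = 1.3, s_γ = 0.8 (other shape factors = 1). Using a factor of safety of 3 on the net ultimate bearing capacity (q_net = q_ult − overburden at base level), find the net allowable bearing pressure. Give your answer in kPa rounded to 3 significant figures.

Effective surcharge at the founding depth q = γ·D_f = 19.2 × 0.7 = 13.44 kPa.
The water table coincides with the base, so in the self-weight term γ → γ' = 10.09 kN/m³.
q_ult = c·N_c·s_c + q·N_q + 0.5·γ·B·N_γ·s_γ
     = 7 × 27.9 × 1.3 + 13.44 × 16.4 + 0.5 × 10.09 × 0.9 × 19.3 × 0.8
     = 253.89 + 220.42 + 70.105 = 544.41 kPa.
q_net = 544.41 − 13.44 = 530.97 kPa.
q_all(net) = 530.97 / 3 = 176.99 kPa.

q_all(net) ≈ 177 kPa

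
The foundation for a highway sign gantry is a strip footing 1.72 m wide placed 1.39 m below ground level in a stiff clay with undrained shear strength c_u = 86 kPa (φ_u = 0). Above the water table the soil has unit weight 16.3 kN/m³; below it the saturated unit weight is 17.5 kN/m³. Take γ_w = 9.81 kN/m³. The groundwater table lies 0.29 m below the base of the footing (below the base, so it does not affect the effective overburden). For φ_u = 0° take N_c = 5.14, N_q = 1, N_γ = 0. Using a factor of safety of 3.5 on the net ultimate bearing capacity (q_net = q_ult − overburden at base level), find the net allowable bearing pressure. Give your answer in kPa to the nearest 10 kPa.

q_all(net) ≈ 130 kPa

q = γ·D_f = 16.3 × 1.39 = 22.657 kPa.
c·N_c = 86 × 5.14 = 442.04 kPa
q·N_q = 22.657 × 1 = 22.657 kPa
q_ult = 442.04 + 22.657 = 464.7 kPa.
q_net = 464.7 − 22.657 = 442.04 kPa.
q_all(net) = 442.04 / 3.5 = 126.3 kPa.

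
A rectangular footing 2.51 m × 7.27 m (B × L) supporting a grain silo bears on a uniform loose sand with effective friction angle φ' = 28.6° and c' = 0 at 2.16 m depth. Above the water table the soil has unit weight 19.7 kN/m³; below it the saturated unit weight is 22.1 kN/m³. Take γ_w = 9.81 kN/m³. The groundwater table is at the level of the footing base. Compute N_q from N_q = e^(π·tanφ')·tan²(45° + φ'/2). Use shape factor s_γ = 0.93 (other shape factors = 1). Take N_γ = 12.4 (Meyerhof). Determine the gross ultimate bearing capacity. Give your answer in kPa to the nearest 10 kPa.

tan28.6° = 0.5452, so N_q = e^(π×0.5452)·tan²(59.3°) = 5.545 × 2.837 = 15.73.
Overburden at base level: q = 19.7 × 2.16 = 42.552 kPa.
Below the base the soil is submerged, so the ½γBN_γ term uses γ' = 22.1 − 9.81 = 12.29 kN/m³.
Surcharge term q·N_q = 42.552 × 15.728 = 669.25 kPa; self-weight term 0.5·γ·B·N_γ·s_γ = 0.5 × 12.29 × 2.51 × 12.4 × 0.93 = 177.87 kPa.
q_ult = 669.25 + 177.87 = 847.11 kPa.

q_ult ≈ 850 kPa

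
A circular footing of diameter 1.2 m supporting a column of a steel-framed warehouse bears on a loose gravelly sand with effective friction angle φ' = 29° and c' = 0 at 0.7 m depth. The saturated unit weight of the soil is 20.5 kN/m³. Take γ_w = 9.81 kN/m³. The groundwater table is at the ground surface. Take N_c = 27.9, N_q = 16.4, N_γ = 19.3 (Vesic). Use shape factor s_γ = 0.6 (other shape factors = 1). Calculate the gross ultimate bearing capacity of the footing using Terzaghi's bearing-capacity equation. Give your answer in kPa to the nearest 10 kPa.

q_ult ≈ 200 kPa

Water table at ground surface, so effective unit weight γ' = 20.5 − 9.81 = 10.69 kN/m³ is used throughout; overburden q = 10.69 × 0.7 = 7.483 kPa; the same γ' applies in the ½γBN_γ term.
Surcharge term q·N_q = 7.483 × 16.4 = 122.72 kPa; self-weight term 0.5·γ·B·N_γ·s_γ = 0.5 × 10.69 × 1.2 × 19.3 × 0.6 = 74.274 kPa.
q_ult = 122.72 + 74.274 = 197 kPa.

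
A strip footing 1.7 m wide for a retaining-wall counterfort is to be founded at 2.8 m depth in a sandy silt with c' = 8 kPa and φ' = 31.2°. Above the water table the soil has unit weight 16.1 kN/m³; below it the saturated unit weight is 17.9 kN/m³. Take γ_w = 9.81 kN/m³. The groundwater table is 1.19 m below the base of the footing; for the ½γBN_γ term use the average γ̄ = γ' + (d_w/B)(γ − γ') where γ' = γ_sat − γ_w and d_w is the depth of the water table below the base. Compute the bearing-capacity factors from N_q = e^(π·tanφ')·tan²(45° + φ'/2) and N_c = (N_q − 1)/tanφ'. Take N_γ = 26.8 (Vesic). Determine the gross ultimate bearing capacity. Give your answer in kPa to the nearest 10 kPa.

q_ult ≈ 1530 kPa

tan31.2° = 0.6056, so N_q = e^(π×0.6056)·tan²(60.6°) = 6.703 × 3.15 = 21.11.
N_c = (21.11 − 1)/tan31.2° = 33.21.
q = γ·D_f = 16.1 × 2.8 = 45.08 kPa.
γ' = 8.09 kN/m³; averaging over the depth B below the base, γ̄ = γ' + (d_w/B)(γ − γ') = 13.697 kN/m³.
c·N_c = 8 × 33.211 = 265.69 kPa
q·N_q = 45.08 × 21.113 = 951.78 kPa
0.5·γ·B·N_γ = 0.5 × 13.697 × 1.7 × 26.8 = 312.02 kPa
q_ult = 265.69 + 951.78 + 312.02 = 1529.5 kPa.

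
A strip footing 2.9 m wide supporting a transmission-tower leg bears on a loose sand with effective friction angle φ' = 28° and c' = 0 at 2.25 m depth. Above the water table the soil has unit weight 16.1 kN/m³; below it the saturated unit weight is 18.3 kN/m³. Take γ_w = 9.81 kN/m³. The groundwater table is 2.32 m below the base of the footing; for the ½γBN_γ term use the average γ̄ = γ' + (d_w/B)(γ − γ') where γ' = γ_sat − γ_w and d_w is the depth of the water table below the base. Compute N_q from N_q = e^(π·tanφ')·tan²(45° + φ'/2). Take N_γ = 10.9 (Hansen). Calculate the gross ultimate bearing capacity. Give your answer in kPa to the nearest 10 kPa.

q_ult ≈ 760 kPa

tan28° = 0.5317, so N_q = e^(π×0.5317)·tan²(59°) = 5.314 × 2.77 = 14.72.
Effective surcharge at the founding depth q = γ·D_f = 16.1 × 2.25 = 36.225 kPa.
With d_w = 2.32 m < B, γ̄ = 8.49 + (2.32/2.9) × (16.1 − 8.49) = 14.578 kN/m³.
q_ult = q·N_q + 0.5·γ·B·N_γ
     = 36.225 × 14.72 + 0.5 × 14.578 × 2.9 × 10.9
     = 533.23 + 230.41 = 763.63 kPa.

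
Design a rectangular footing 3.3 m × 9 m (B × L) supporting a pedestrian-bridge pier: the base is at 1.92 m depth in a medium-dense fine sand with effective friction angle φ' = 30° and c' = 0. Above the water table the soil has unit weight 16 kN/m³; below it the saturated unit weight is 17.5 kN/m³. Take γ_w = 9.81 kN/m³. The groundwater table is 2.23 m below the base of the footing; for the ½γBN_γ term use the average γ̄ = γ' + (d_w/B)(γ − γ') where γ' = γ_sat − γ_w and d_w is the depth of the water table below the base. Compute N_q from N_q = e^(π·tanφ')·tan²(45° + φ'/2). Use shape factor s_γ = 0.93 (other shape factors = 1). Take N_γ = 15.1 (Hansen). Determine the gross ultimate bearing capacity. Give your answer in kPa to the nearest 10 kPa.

tan30° = 0.5774, so N_q = e^(π×0.5774)·tan²(60°) = 6.134 × 3.0 = 18.4.
Overburden at base level: q = 16 × 1.92 = 30.72 kPa.
The water table is 2.23 m below the base (< B = 3.3 m), so the ½γBN_γ term uses γ̄ = γ' + (d_w/B)(γ − γ') = 7.69 + (2.23/3.3)(16 − 7.69) = 13.306 kN/m³.
Surcharge term q·N_q = 30.72 × 18.401 = 565.28 kPa; self-weight term 0.5·γ·B·N_γ·s_γ = 0.5 × 13.306 × 3.3 × 15.1 × 0.93 = 308.3 kPa.
q_ult = 565.28 + 308.3 = 873.58 kPa.

q_ult ≈ 870 kPa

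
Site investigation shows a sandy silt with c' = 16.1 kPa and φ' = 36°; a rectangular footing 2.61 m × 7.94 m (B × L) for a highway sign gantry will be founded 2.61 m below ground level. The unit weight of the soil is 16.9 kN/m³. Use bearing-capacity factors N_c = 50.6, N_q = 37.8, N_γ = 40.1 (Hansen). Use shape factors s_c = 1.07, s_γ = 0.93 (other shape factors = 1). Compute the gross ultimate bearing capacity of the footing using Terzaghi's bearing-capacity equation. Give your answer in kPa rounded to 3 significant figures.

Overburden at base level: q = 16.9 × 2.61 = 44.109 kPa.
Cohesion term c·N_c·s_c = 16.1 × 50.6 × 1.07 = 871.69 kPa; surcharge term q·N_q = 44.109 × 37.8 = 1667.3 kPa; self-weight term 0.5·γ·B·N_γ·s_γ = 0.5 × 16.9 × 2.61 × 40.1 × 0.93 = 822.48 kPa.
q_ult = 871.69 + 1667.3 + 822.48 = 3361.5 kPa.

q_ult ≈ 3360 kPa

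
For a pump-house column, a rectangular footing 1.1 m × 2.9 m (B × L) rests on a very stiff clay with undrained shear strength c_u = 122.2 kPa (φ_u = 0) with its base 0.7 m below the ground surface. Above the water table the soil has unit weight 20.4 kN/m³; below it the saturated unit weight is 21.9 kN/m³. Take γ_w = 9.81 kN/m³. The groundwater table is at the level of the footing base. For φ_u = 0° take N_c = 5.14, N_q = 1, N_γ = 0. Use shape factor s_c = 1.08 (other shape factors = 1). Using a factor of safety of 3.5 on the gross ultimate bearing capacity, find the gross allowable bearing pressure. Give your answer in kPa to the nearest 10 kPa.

Overburden at base level: q = 20.4 × 0.7 = 14.28 kPa.
Cohesion term c·N_c·s_c = 122.2 × 5.14 × 1.08 = 678.36 kPa; surcharge term q·N_q = 14.28 × 1 = 14.28 kPa.
q_ult = 678.36 + 14.28 = 692.64 kPa.
q_all = 692.64 / 3.5 = 197.9 kPa.

q_all ≈ 200 kPa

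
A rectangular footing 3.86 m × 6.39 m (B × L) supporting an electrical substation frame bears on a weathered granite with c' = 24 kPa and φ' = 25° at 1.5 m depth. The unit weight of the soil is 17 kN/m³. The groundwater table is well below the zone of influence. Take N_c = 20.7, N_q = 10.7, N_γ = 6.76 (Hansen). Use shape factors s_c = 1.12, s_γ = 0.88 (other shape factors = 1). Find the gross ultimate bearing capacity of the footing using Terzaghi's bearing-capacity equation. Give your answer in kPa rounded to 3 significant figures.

q_ult ≈ 1020 kPa

Effective surcharge at the founding depth q = γ·D_f = 17 × 1.5 = 25.5 kPa.
q_ult = c·N_c·s_c + q·N_q + 0.5·γ·B·N_γ·s_γ
     = 24 × 20.7 × 1.12 + 25.5 × 10.7 + 0.5 × 17 × 3.86 × 6.76 × 0.88
     = 556.42 + 272.85 + 195.18 = 1024.4 kPa.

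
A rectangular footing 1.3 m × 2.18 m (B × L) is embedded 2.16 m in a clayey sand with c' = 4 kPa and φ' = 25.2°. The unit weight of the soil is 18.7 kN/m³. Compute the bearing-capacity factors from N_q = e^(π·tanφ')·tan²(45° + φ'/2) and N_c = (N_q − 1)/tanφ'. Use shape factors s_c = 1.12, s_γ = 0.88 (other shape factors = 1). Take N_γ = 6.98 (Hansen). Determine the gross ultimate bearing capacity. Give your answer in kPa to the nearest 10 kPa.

tan25.2° = 0.4706, so N_q = e^(π×0.4706)·tan²(57.6°) = 4.386 × 2.483 = 10.89.
N_c = (10.89 − 1)/tan25.2° = 21.02.
Overburden at base level: q = 18.7 × 2.16 = 40.392 kPa.
Cohesion term c·N_c·s_c = 4 × 21.016 × 1.12 = 94.151 kPa; surcharge term q·N_q = 40.392 × 10.889 = 439.84 kPa; self-weight term 0.5·γ·B·N_γ·s_γ = 0.5 × 18.7 × 1.3 × 6.98 × 0.88 = 74.661 kPa.
q_ult = 94.151 + 439.84 + 74.661 = 608.65 kPa.

q_ult ≈ 610 kPa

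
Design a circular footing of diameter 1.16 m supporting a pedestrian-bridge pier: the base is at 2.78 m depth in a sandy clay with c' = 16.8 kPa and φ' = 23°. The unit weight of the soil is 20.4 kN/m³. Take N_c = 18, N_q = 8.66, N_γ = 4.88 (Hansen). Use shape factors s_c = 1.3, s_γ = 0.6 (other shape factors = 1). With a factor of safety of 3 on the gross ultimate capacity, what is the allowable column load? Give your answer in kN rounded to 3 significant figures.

Effective surcharge at the founding depth q = γ·D_f = 20.4 × 2.78 = 56.712 kPa.
q_ult = c·N_c·s_c + q·N_q + 0.5·γ·B·N_γ·s_γ
     = 16.8 × 18 × 1.3 + 56.712 × 8.66 + 0.5 × 20.4 × 1.16 × 4.88 × 0.6
     = 393.12 + 491.13 + 34.644 = 918.89 kPa.
Gross allowable pressure q_all = 918.89 / 3 = 306.3 kPa.
Footing area = 1.0568 m², so allowable column load = 306.3 × 1.0568 = 323.69 kN.

P_all ≈ 324 kN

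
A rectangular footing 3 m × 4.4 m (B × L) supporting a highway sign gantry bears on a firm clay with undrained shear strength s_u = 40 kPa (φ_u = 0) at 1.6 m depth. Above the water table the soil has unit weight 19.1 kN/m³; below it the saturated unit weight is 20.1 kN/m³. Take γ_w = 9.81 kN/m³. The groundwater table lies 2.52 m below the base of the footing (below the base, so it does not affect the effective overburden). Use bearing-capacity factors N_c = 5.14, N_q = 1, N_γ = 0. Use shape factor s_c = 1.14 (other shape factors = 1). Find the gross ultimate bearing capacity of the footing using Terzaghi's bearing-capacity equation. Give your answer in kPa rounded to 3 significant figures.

q_ult ≈ 265 kPa

Effective surcharge at the founding depth q = γ·D_f = 19.1 × 1.6 = 30.56 kPa.
q_ult = c·N_c·s_c + q·N_q
     = 40 × 5.14 × 1.14 + 30.56 × 1
     = 234.38 + 30.56 = 264.94 kPa.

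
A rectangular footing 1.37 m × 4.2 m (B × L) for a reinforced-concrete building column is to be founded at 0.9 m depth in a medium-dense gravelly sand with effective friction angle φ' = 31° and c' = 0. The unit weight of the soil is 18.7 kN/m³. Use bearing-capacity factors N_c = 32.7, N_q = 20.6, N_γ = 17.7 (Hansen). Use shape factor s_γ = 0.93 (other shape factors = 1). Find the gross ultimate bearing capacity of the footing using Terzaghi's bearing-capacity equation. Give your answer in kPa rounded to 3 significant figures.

q_ult ≈ 558 kPa

Effective surcharge at the founding depth q = γ·D_f = 18.7 × 0.9 = 16.83 kPa.
q_ult = q·N_q + 0.5·γ·B·N_γ·s_γ
     = 16.83 × 20.6 + 0.5 × 18.7 × 1.37 × 17.7 × 0.93
     = 346.7 + 210.86 = 557.56 kPa.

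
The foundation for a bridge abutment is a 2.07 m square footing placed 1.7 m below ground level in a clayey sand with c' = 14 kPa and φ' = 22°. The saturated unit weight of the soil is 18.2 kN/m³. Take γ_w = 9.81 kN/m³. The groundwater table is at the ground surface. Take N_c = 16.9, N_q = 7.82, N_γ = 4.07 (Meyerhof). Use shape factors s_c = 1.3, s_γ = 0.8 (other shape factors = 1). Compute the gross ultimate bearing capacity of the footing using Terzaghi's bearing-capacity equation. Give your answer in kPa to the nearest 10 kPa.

q_ult ≈ 450 kPa

γ' = 18.2 − 9.81 = 8.39 kN/m³ (submerged throughout). q = 8.39 × 1.7 = 14.263 kPa; the same γ' applies in the ½γBN_γ term.
c·N_c·s_c = 14 × 16.9 × 1.3 = 307.58 kPa
q·N_q = 14.263 × 7.82 = 111.54 kPa
0.5·γ·B·N_γ·s_γ = 0.5 × 8.39 × 2.07 × 4.07 × 0.8 = 28.274 kPa
q_ult = 307.58 + 111.54 + 28.274 = 447.39 kPa.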